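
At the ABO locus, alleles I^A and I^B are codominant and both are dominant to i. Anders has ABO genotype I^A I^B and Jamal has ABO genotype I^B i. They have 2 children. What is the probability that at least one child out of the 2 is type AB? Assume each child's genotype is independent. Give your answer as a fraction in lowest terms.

ABO cross I^A I^B × I^B i → 1/4 A, 1/2 B, 1/4 AB.
So P(type AB) = 1/4 per child.
P(none) = (3/4)^2 = 9/16; P(at least one) = 1 − 9/16 = 7/16.

7/16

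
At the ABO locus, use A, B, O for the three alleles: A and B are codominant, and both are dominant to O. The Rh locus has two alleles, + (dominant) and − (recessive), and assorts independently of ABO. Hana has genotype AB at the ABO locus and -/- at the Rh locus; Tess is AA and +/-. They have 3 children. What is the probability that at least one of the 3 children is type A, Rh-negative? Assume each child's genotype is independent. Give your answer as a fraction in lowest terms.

ABO cross AB × AA → 1/2 A, 1/2 AB.
Rh cross -/- × +/- → 1/2 Rh+, 1/2 Rh-; so P(type A, Rh-negative) = 1/2 × 1/2 = 1/4 per child.
P(none) = (3/4)^3 = 27/64; P(at least one) = 1 − 27/64 = 37/64.

37/64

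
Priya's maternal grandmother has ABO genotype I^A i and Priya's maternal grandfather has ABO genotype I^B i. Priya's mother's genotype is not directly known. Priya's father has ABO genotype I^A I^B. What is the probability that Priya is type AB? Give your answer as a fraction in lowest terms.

Priya's mother's ABO genotype from I^A i × I^B i: 1/4 I^A I^B, 1/4 I^A i, 1/4 I^B i, 1/4 i i.
Crossing each possibility with the father I^A I^B and summing P(type AB): 1/4·1/2 + 1/4·1/4 + 1/4·1/4 + 1/4·0 = 1/4.

1/4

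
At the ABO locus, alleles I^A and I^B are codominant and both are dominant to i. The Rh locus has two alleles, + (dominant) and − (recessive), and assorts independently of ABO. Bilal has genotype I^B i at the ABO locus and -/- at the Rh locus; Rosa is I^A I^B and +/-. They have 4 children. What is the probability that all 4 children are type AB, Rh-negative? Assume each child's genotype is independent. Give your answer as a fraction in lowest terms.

1/4096

ABO cross I^B i × I^A I^B → 1/4 A, 1/2 B, 1/4 AB.
Rh cross -/- × +/- → 1/2 Rh+, 1/2 Rh-; so P(type AB, Rh-negative) = 1/4 × 1/2 = 1/8 per child.
All 4 independent: (1/8)^4 = 1/4096.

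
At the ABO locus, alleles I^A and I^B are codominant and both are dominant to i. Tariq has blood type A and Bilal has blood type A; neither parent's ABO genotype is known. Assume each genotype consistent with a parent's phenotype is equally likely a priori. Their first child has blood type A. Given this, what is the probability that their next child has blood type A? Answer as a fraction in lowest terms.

19/20

Possible genotypes: Tariq ∈ {I^A I^A, I^A i}; Bilal ∈ {I^A I^A, I^A i}.
Weight each parental genotype pair by prior × P(type-A child):
  I^A I^A × I^A I^A: posterior weight 4/15; P(next child type A) = 1.
  I^A I^A × I^A i: posterior weight 4/15; P(next child type A) = 1.
  I^A i × I^A I^A: posterior weight 4/15; P(next child type A) = 1.
  I^A i × I^A i: posterior weight 1/5; P(next child type A) = 3/4.
Weighted sum = 19/20.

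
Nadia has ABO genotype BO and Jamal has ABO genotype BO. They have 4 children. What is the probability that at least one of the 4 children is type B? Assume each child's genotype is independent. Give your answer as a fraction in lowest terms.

255/256

ABO cross BO × BO → 1/4 O, 3/4 B.
So P(type B) = 3/4 per child.
P(none) = (1/4)^4 = 1/256; P(at least one) = 1 − 1/256 = 255/256.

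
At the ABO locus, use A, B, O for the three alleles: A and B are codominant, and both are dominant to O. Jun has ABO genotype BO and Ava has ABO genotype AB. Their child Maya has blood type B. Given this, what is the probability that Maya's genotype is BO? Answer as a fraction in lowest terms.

1/2

Cross BO × AB → 1/4 AB, 1/4 AO, 1/4 BB, 1/4 BO.
Type-B genotypes among offspring: BB (1/4), BO (1/4); total 1/2.
P(BO | type B) = (1/4) / (1/2) = 1/2.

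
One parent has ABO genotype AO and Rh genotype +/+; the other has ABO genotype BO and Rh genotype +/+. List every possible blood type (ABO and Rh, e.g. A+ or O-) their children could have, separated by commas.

O+, A+, B+, AB+

Gametes from AO × BO give offspring ABO genotypes AB, AO, BO, OO, i.e. phenotypes O, A, B, AB.
Rh cross +/+ × +/+ → phenotypes Rh+.
Combining independently: O+, A+, B+, AB+.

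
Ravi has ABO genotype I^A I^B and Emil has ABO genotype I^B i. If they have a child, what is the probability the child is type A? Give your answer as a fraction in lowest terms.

1/4

ABO cross I^A I^B × I^B i → offspring phenotypes: 1/4 A, 1/2 B, 1/4 AB.
So P(type A) = 1/4.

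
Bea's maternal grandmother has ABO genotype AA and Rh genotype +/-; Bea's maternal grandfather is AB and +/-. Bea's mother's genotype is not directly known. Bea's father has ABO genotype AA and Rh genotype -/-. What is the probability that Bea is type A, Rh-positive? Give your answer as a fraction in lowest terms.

Bea's mother's ABO genotype from AA × AB: 1/2 AA, 1/2 AB.
Crossing each possibility with the father AA and summing P(type A): 1/2·1 + 1/2·1/2 = 3/4.
Similarly for Rh via the mother's Rh distribution: P(Rh+) = 1/2.
Independent loci: 3/4 × 1/2 = 3/8.

3/8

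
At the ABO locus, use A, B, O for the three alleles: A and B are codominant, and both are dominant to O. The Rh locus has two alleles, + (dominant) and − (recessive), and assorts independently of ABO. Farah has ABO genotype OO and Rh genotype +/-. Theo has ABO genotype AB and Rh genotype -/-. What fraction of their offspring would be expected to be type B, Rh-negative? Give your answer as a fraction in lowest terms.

ABO cross OO × AB → offspring phenotypes: 1/2 A, 1/2 B.
Rh cross +/- × -/- → 1/2 Rh+, 1/2 Rh-.
Independent loci: P(type B, Rh-negative) = 1/2 × 1/2 = 1/4.

1/4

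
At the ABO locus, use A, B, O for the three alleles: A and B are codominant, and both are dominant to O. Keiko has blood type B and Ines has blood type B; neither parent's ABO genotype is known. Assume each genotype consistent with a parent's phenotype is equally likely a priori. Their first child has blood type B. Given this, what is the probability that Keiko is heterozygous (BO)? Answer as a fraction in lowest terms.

Possible genotypes: Keiko ∈ {BB, BO}; Ines ∈ {BB, BO}.
Weight each parental genotype pair by prior × P(type-B child):
  BB × BB: posterior weight 4/15.
  BB × BO: posterior weight 4/15.
  BO × BB: posterior weight 4/15.
  BO × BO: posterior weight 1/5.
Sum the posterior weight over pairs where Keiko is BO: 7/15.

7/15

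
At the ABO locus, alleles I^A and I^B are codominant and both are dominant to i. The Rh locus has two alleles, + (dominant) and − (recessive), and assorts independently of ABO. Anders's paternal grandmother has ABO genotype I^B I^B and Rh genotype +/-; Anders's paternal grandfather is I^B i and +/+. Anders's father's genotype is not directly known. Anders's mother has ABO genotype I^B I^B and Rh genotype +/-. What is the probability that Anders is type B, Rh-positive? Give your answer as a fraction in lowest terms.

Anders's father's ABO genotype from I^B I^B × I^B i: 1/2 I^B I^B, 1/2 I^B i.
Crossing each possibility with the mother I^B I^B and summing P(type B): 1/2·1 + 1/2·1 = 1.
Similarly for Rh via the father's Rh distribution: P(Rh+) = 7/8.
Independent loci: 1 × 7/8 = 7/8.

7/8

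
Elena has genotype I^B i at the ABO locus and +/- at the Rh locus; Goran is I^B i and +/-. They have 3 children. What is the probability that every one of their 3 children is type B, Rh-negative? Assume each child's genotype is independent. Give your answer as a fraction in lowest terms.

27/4096

ABO cross I^B i × I^B i → 1/4 O, 3/4 B.
Rh cross +/- × +/- → 3/4 Rh+, 1/4 Rh-; so P(type B, Rh-negative) = 3/4 × 1/4 = 3/16 per child.
All 3 independent: (3/16)^3 = 27/4096.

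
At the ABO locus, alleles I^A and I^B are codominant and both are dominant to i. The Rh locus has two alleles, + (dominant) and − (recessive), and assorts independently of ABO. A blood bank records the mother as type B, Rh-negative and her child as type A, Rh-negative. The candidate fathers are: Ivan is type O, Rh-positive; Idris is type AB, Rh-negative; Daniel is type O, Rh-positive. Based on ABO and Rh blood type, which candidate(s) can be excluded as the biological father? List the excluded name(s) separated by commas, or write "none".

A candidate is excluded only if no genotype consistent with his phenotype could produce a type A, Rh-negative child with a type B, Rh-negative mother.
Ivan (type O, Rh+): no genotype consistent with that phenotype can produce a type-A Rh- child with a type-B mother.
Daniel (type O, Rh+): no genotype consistent with that phenotype can produce a type-A Rh- child with a type-B mother.

Ivan, Daniel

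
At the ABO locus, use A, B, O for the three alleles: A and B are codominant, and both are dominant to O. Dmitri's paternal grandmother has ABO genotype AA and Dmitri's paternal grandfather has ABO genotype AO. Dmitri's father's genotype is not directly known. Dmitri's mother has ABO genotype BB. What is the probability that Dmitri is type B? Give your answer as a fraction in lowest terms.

Dmitri's father's ABO genotype from AA × AO: 1/2 AA, 1/2 AO.
Crossing each possibility with the mother BB and summing P(type B): 1/2·0 + 1/2·1/2 = 1/4.

1/4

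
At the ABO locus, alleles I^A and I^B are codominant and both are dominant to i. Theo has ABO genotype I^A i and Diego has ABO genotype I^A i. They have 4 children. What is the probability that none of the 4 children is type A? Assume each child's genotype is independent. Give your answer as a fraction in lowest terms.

ABO cross I^A i × I^A i → 1/4 O, 3/4 A.
So P(type A) = 3/4 per child.
P(not type A) = 1/4 for one child; (1/4)^4 = 1/256.

1/256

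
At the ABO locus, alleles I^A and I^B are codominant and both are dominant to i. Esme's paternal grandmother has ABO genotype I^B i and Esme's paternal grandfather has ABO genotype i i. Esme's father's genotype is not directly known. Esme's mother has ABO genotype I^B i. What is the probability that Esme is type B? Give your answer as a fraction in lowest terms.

Esme's father's ABO genotype from I^B i × i i: 1/2 I^B i, 1/2 i i.
Crossing each possibility with the mother I^B i and summing P(type B): 1/2·3/4 + 1/2·1/2 = 5/8.

5/8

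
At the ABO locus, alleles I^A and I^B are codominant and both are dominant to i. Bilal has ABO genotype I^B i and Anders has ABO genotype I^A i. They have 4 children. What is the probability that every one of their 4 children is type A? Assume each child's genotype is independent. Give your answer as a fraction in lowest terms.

1/256

ABO cross I^B i × I^A i → 1/4 O, 1/4 A, 1/4 B, 1/4 AB.
So P(type A) = 1/4 per child.
All 4 independent: (1/4)^4 = 1/256.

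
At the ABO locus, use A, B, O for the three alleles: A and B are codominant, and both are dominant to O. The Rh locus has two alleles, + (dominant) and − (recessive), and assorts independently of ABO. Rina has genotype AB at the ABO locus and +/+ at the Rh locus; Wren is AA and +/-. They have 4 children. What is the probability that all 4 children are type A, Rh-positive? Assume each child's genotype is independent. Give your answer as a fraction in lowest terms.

1/16

ABO cross AB × AA → 1/2 A, 1/2 AB.
Rh cross +/+ × +/- → 1 Rh+; so P(type A, Rh-positive) = 1/2 × 1 = 1/2 per child.
All 4 independent: (1/2)^4 = 1/16.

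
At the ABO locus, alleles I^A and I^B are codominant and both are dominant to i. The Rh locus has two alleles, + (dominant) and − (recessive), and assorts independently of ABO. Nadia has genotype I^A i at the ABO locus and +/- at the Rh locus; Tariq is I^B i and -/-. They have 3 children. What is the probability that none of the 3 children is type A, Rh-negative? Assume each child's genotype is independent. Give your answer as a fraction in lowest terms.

ABO cross I^A i × I^B i → 1/4 O, 1/4 A, 1/4 B, 1/4 AB.
Rh cross +/- × -/- → 1/2 Rh+, 1/2 Rh-; so P(type A, Rh-negative) = 1/4 × 1/2 = 1/8 per child.
P(not type A, Rh-negative) = 7/8 for one child; (7/8)^3 = 343/512.

343/512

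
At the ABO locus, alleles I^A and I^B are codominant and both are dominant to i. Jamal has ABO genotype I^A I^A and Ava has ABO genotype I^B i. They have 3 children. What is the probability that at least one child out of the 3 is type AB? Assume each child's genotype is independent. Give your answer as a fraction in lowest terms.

7/8

ABO cross I^A I^A × I^B i → 1/2 A, 1/2 AB.
So P(type AB) = 1/2 per child.
P(none) = (1/2)^3 = 1/8; P(at least one) = 1 − 1/8 = 7/8.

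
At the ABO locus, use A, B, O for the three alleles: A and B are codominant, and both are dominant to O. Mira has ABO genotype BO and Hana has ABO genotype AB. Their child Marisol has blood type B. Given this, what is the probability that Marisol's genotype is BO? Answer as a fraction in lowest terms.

1/2

Cross BO × AB → 1/4 AB, 1/4 AO, 1/4 BB, 1/4 BO.
Type-B genotypes among offspring: BB (1/4), BO (1/4); total 1/2.
P(BO | type B) = (1/4) / (1/2) = 1/2.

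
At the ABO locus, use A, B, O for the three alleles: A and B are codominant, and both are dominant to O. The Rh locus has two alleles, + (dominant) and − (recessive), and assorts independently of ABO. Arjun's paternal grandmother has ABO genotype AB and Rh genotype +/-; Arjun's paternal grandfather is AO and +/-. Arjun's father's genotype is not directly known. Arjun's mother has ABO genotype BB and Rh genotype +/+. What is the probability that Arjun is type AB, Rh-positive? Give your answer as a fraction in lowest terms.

Arjun's father's ABO genotype from AB × AO: 1/4 AA, 1/4 AB, 1/4 AO, 1/4 BO.
Crossing each possibility with the mother BB and summing P(type AB): 1/4·1 + 1/4·1/2 + 1/4·1/2 + 1/4·0 = 1/2.
Similarly for Rh via the father's Rh distribution: P(Rh+) = 1.
Independent loci: 1/2 × 1 = 1/2.

1/2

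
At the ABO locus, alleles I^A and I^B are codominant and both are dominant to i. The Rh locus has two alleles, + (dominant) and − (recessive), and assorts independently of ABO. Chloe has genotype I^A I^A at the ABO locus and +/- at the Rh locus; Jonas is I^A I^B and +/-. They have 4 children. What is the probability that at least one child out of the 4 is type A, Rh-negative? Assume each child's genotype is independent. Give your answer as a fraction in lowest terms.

1695/4096

ABO cross I^A I^A × I^A I^B → 1/2 A, 1/2 AB.
Rh cross +/- × +/- → 3/4 Rh+, 1/4 Rh-; so P(type A, Rh-negative) = 1/2 × 1/4 = 1/8 per child.
P(none) = (7/8)^4 = 2401/4096; P(at least one) = 1 − 2401/4096 = 1695/4096.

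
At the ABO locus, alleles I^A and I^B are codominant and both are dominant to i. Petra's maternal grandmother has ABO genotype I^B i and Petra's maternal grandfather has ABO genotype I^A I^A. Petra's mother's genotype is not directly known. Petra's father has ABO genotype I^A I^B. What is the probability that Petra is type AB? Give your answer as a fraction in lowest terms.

Petra's mother's ABO genotype from I^B i × I^A I^A: 1/2 I^A I^B, 1/2 I^A i.
Crossing each possibility with the father I^A I^B and summing P(type AB): 1/2·1/2 + 1/2·1/4 = 3/8.

3/8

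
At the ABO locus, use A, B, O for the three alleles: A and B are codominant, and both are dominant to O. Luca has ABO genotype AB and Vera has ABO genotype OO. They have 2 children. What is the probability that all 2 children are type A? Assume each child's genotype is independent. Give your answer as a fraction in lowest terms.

ABO cross AB × OO → 1/2 A, 1/2 B.
So P(type A) = 1/2 per child.
All 2 independent: (1/2)^2 = 1/4.

1/4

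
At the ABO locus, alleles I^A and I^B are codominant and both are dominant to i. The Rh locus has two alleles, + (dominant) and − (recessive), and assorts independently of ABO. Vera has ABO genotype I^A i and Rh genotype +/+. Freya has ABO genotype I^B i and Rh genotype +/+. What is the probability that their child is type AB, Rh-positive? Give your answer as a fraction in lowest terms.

ABO cross I^A i × I^B i → offspring phenotypes: 1/4 O, 1/4 A, 1/4 B, 1/4 AB.
Rh cross +/+ × +/+ → 1 Rh+.
Independent loci: P(type AB, Rh-positive) = 1/4 × 1 = 1/4.

1/4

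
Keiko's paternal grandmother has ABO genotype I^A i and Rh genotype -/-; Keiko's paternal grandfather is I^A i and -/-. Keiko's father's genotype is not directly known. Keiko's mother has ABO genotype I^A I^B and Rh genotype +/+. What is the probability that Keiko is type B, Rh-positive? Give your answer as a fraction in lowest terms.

1/4

Keiko's father's ABO genotype from I^A i × I^A i: 1/4 I^A I^A, 1/2 I^A i, 1/4 i i.
Crossing each possibility with the mother I^A I^B and summing P(type B): 1/4·0 + 1/2·1/4 + 1/4·1/2 = 1/4.
Similarly for Rh via the father's Rh distribution: P(Rh+) = 1.
Independent loci: 1/4 × 1 = 1/4.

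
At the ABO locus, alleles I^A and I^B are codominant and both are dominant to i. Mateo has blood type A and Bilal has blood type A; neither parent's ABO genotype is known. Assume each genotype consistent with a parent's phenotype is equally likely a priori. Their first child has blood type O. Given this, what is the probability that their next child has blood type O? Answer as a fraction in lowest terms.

1/4

Possible genotypes: Mateo ∈ {I^A I^A, I^A i}; Bilal ∈ {I^A I^A, I^A i}.
Weight each parental genotype pair by prior × P(type-O child):
  I^A i × I^A i: posterior weight 1; P(next child type O) = 1/4.
Weighted sum = 1/4.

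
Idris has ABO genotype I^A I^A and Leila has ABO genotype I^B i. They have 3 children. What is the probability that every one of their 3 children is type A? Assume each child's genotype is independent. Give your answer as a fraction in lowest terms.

1/8

ABO cross I^A I^A × I^B i → 1/2 A, 1/2 AB.
So P(type A) = 1/2 per child.
All 3 independent: (1/2)^3 = 1/8.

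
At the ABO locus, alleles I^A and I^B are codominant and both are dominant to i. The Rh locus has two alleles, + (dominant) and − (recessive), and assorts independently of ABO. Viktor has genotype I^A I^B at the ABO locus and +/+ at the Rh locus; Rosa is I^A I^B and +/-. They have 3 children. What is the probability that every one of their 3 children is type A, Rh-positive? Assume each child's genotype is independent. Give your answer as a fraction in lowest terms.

ABO cross I^A I^B × I^A I^B → 1/4 A, 1/4 B, 1/2 AB.
Rh cross +/+ × +/- → 1 Rh+; so P(type A, Rh-positive) = 1/4 × 1 = 1/4 per child.
All 3 independent: (1/4)^3 = 1/64.

1/64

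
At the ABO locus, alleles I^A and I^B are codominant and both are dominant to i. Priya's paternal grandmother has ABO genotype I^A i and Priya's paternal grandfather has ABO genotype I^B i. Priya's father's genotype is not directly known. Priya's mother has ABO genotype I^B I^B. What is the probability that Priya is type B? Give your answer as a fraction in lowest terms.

3/4

Priya's father's ABO genotype from I^A i × I^B i: 1/4 I^A I^B, 1/4 I^A i, 1/4 I^B i, 1/4 i i.
Crossing each possibility with the mother I^B I^B and summing P(type B): 1/4·1/2 + 1/4·1/2 + 1/4·1 + 1/4·1 = 3/4.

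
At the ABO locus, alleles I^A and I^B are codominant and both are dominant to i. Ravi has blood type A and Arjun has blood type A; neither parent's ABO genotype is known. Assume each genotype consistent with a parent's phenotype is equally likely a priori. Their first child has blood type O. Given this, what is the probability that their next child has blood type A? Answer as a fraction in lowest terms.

3/4

Possible genotypes: Ravi ∈ {I^A I^A, I^A i}; Arjun ∈ {I^A I^A, I^A i}.
Weight each parental genotype pair by prior × P(type-O child):
  I^A i × I^A i: posterior weight 1; P(next child type A) = 3/4.
Weighted sum = 3/4.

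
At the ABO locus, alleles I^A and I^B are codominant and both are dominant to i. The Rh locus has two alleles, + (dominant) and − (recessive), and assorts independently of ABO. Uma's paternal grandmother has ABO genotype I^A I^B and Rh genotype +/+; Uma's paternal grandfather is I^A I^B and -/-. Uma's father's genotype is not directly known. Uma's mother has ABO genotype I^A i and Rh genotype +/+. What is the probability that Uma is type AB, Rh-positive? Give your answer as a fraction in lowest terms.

Uma's father's ABO genotype from I^A I^B × I^A I^B: 1/4 I^A I^A, 1/2 I^A I^B, 1/4 I^B I^B.
Crossing each possibility with the mother I^A i and summing P(type AB): 1/4·0 + 1/2·1/4 + 1/4·1/2 = 1/4.
Similarly for Rh via the father's Rh distribution: P(Rh+) = 1.
Independent loci: 1/4 × 1 = 1/4.

1/4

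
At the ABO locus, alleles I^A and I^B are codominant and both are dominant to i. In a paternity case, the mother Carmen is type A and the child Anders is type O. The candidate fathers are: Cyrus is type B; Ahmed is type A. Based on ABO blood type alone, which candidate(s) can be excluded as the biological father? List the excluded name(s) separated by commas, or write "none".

A candidate is excluded only if no genotype consistent with his phenotype could produce a type O child with a type A mother.
Every candidate has at least one consistent genotype combination, so none can be excluded.

none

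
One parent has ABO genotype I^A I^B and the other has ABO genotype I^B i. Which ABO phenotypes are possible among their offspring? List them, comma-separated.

A, B, AB

Gametes from I^A I^B × I^B i give offspring ABO genotypes I^A I^B, I^A i, I^B I^B, I^B i, i.e. phenotypes A, B, AB.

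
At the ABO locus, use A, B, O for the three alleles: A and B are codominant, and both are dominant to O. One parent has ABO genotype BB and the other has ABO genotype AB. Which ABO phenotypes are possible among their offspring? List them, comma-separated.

B, AB

Gametes from BB × AB give offspring ABO genotypes AB, BB, i.e. phenotypes B, AB.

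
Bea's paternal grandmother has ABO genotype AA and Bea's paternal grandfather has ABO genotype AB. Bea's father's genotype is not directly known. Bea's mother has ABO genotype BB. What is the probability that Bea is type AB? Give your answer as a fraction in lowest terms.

3/4

Bea's father's ABO genotype from AA × AB: 1/2 AA, 1/2 AB.
Crossing each possibility with the mother BB and summing P(type AB): 1/2·1 + 1/2·1/2 = 3/4.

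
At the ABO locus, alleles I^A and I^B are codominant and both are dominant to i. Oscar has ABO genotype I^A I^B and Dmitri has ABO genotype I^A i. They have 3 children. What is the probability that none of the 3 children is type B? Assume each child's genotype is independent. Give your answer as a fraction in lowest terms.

ABO cross I^A I^B × I^A i → 1/2 A, 1/4 B, 1/4 AB.
So P(type B) = 1/4 per child.
P(not type B) = 3/4 for one child; (3/4)^3 = 27/64.

27/64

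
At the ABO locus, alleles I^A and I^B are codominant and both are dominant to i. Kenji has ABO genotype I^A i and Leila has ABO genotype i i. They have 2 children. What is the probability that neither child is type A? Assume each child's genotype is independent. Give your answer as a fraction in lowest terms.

ABO cross I^A i × i i → 1/2 O, 1/2 A.
So P(type A) = 1/2 per child.
P(not type A) = 1/2 for one child; (1/2)^2 = 1/4.

1/4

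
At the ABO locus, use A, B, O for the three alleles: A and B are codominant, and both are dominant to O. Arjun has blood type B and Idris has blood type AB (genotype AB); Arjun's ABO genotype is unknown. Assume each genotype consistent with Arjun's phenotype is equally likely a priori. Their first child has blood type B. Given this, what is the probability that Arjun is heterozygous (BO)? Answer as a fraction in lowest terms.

1/2

Possible genotypes: Arjun ∈ {BB, BO}; Idris ∈ {AB}.
Weight each parental genotype pair by prior × P(type-B child):
  BB × AB: posterior weight 1/2.
  BO × AB: posterior weight 1/2.
Sum the posterior weight over pairs where Arjun is BO: 1/2.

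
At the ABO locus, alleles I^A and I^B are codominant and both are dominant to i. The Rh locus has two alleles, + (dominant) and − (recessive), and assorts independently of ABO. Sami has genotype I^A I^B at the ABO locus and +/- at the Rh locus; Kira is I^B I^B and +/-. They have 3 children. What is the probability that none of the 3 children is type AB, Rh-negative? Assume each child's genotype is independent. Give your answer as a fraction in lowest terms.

343/512

ABO cross I^A I^B × I^B I^B → 1/2 B, 1/2 AB.
Rh cross +/- × +/- → 3/4 Rh+, 1/4 Rh-; so P(type AB, Rh-negative) = 1/2 × 1/4 = 1/8 per child.
P(not type AB, Rh-negative) = 7/8 for one child; (7/8)^3 = 343/512.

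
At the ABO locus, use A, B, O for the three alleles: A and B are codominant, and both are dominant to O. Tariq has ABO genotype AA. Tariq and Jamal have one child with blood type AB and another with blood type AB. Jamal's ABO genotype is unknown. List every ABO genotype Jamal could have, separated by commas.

For each candidate genotype of Jamal, check whether crossing it with AA can produce every observed child phenotype.
  AA → possible child types {A} ✗
  AB → possible child types {A, AB} ✓
  AO → possible child types {A} ✗
  BB → possible child types {AB} ✓
  BO → possible child types {A, AB} ✓
  OO → possible child types {A} ✗

AB, BB, BO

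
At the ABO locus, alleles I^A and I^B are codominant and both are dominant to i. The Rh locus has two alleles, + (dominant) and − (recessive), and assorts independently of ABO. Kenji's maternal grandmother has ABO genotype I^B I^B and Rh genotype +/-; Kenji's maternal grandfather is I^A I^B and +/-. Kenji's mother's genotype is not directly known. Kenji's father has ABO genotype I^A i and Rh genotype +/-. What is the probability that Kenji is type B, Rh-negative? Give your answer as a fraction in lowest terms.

3/32

Kenji's mother's ABO genotype from I^B I^B × I^A I^B: 1/2 I^A I^B, 1/2 I^B I^B.
Crossing each possibility with the father I^A i and summing P(type B): 1/2·1/4 + 1/2·1/2 = 3/8.
Similarly for Rh via the mother's Rh distribution: P(Rh-) = 1/4.
Independent loci: 3/8 × 1/4 = 3/32.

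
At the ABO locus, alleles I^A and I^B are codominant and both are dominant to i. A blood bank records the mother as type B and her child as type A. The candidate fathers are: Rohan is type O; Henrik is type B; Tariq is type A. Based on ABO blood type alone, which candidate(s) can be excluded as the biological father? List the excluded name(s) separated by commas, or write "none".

Rohan, Henrik

A candidate is excluded only if no genotype consistent with his phenotype could produce a type A child with a type B mother.
Rohan (type O): no genotype consistent with that phenotype can produce a type-A child with a type-B mother.
Henrik (type B): no genotype consistent with that phenotype can produce a type-A child with a type-B mother.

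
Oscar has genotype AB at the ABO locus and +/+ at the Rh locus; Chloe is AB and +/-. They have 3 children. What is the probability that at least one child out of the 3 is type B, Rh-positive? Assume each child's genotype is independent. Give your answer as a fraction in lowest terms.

ABO cross AB × AB → 1/4 A, 1/4 B, 1/2 AB.
Rh cross +/+ × +/- → 1 Rh+; so P(type B, Rh-positive) = 1/4 × 1 = 1/4 per child.
P(none) = (3/4)^3 = 27/64; P(at least one) = 1 − 27/64 = 37/64.

37/64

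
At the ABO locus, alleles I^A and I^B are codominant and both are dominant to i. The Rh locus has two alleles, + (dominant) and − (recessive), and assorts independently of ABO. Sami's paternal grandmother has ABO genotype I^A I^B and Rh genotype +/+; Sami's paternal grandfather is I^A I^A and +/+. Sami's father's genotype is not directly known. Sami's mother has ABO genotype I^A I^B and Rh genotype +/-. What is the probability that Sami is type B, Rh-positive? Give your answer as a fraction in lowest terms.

1/8

Sami's father's ABO genotype from I^A I^B × I^A I^A: 1/2 I^A I^A, 1/2 I^A I^B.
Crossing each possibility with the mother I^A I^B and summing P(type B): 1/2·0 + 1/2·1/4 = 1/8.
Similarly for Rh via the father's Rh distribution: P(Rh+) = 1.
Independent loci: 1/8 × 1 = 1/8.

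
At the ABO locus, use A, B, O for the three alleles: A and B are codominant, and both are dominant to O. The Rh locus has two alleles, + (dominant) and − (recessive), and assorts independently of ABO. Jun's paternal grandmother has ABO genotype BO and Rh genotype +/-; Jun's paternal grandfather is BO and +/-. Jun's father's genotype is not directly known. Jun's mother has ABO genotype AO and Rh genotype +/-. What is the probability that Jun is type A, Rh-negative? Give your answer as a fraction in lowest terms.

Jun's father's ABO genotype from BO × BO: 1/4 BB, 1/2 BO, 1/4 OO.
Crossing each possibility with the mother AO and summing P(type A): 1/4·0 + 1/2·1/4 + 1/4·1/2 = 1/4.
Similarly for Rh via the father's Rh distribution: P(Rh-) = 1/4.
Independent loci: 1/4 × 1/4 = 1/16.

1/16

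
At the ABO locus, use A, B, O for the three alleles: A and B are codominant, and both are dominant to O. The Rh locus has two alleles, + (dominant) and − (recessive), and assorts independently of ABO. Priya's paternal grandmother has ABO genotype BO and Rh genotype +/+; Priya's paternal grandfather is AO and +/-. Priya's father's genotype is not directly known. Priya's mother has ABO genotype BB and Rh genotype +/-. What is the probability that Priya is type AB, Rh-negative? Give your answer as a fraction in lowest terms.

1/32

Priya's father's ABO genotype from BO × AO: 1/4 AB, 1/4 AO, 1/4 BO, 1/4 OO.
Crossing each possibility with the mother BB and summing P(type AB): 1/4·1/2 + 1/4·1/2 + 1/4·0 + 1/4·0 = 1/4.
Similarly for Rh via the father's Rh distribution: P(Rh-) = 1/8.
Independent loci: 1/4 × 1/8 = 1/32.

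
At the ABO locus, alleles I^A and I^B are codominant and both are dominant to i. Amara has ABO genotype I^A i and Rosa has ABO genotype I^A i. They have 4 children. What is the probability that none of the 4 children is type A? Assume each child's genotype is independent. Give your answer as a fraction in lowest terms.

ABO cross I^A i × I^A i → 1/4 O, 3/4 A.
So P(type A) = 3/4 per child.
P(not type A) = 1/4 for one child; (1/4)^4 = 1/256.

1/256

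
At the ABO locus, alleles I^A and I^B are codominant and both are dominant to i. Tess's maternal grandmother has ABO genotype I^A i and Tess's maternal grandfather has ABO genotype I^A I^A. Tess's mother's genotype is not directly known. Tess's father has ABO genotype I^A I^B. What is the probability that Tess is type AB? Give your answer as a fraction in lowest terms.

Tess's mother's ABO genotype from I^A i × I^A I^A: 1/2 I^A I^A, 1/2 I^A i.
Crossing each possibility with the father I^A I^B and summing P(type AB): 1/2·1/2 + 1/2·1/4 = 3/8.

3/8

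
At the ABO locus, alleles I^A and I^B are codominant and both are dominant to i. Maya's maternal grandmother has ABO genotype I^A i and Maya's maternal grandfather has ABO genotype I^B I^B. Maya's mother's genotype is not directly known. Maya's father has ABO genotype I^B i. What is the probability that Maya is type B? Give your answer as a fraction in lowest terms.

Maya's mother's ABO genotype from I^A i × I^B I^B: 1/2 I^A I^B, 1/2 I^B i.
Crossing each possibility with the father I^B i and summing P(type B): 1/2·1/2 + 1/2·3/4 = 5/8.

5/8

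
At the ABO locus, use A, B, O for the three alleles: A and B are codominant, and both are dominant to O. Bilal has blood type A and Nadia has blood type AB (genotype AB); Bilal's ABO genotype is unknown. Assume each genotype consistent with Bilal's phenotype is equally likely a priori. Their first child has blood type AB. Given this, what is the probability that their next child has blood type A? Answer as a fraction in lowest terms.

1/2

Possible genotypes: Bilal ∈ {AA, AO}; Nadia ∈ {AB}.
Weight each parental genotype pair by prior × P(type-AB child):
  AA × AB: posterior weight 2/3; P(next child type A) = 1/2.
  AO × AB: posterior weight 1/3; P(next child type A) = 1/2.
Weighted sum = 1/2.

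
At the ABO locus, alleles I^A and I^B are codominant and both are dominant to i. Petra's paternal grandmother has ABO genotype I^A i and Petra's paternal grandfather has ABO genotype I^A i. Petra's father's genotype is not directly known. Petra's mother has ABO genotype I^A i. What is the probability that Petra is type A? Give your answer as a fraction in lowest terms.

3/4

Petra's father's ABO genotype from I^A i × I^A i: 1/4 I^A I^A, 1/2 I^A i, 1/4 i i.
Crossing each possibility with the mother I^A i and summing P(type A): 1/4·1 + 1/2·3/4 + 1/4·1/2 = 3/4.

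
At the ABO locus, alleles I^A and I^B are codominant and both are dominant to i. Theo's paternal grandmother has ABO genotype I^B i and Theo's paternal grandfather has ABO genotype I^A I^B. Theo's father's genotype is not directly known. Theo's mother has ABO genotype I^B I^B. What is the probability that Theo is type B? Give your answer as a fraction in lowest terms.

Theo's father's ABO genotype from I^B i × I^A I^B: 1/4 I^A I^B, 1/4 I^A i, 1/4 I^B I^B, 1/4 I^B i.
Crossing each possibility with the mother I^B I^B and summing P(type B): 1/4·1/2 + 1/4·1/2 + 1/4·1 + 1/4·1 = 3/4.

3/4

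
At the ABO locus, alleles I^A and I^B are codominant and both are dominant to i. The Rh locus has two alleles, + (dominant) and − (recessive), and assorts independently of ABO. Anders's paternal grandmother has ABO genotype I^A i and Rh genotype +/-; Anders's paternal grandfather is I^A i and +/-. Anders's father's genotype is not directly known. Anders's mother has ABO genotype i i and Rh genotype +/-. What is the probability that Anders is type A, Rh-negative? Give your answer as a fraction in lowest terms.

Anders's father's ABO genotype from I^A i × I^A i: 1/4 I^A I^A, 1/2 I^A i, 1/4 i i.
Crossing each possibility with the mother i i and summing P(type A): 1/4·1 + 1/2·1/2 + 1/4·0 = 1/2.
Similarly for Rh via the father's Rh distribution: P(Rh-) = 1/4.
Independent loci: 1/2 × 1/4 = 1/8.

1/8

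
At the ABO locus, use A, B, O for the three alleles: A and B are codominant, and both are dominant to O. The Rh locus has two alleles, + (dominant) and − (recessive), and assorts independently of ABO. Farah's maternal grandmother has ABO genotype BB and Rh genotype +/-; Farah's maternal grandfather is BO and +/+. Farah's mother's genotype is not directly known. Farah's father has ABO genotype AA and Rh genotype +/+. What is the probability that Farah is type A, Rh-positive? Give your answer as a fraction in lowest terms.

1/4

Farah's mother's ABO genotype from BB × BO: 1/2 BB, 1/2 BO.
Crossing each possibility with the father AA and summing P(type A): 1/2·0 + 1/2·1/2 = 1/4.
Similarly for Rh via the mother's Rh distribution: P(Rh+) = 1.
Independent loci: 1/4 × 1 = 1/4.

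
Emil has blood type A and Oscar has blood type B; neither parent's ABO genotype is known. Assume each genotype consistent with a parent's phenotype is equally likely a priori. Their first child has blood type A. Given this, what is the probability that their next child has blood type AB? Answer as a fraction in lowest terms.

Possible genotypes: Emil ∈ {I^A I^A, I^A i}; Oscar ∈ {I^B I^B, I^B i}.
Weight each parental genotype pair by prior × P(type-A child):
  I^A I^A × I^B i: posterior weight 2/3; P(next child type AB) = 1/2.
  I^A i × I^B i: posterior weight 1/3; P(next child type AB) = 1/4.
Weighted sum = 5/12.

5/12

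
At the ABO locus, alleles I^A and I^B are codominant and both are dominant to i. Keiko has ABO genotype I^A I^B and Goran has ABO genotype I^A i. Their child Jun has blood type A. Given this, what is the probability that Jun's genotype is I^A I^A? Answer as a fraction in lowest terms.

1/2

Cross I^A I^B × I^A i → 1/4 I^A I^A, 1/4 I^A I^B, 1/4 I^A i, 1/4 I^B i.
Type-A genotypes among offspring: I^A I^A (1/4), I^A i (1/4); total 1/2.
P(I^A I^A | type A) = (1/4) / (1/2) = 1/2.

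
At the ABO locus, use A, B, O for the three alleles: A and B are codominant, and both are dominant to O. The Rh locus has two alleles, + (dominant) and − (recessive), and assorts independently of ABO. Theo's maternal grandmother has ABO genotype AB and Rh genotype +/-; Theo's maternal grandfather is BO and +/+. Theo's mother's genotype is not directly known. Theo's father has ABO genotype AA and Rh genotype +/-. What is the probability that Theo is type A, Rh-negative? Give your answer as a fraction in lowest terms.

Theo's mother's ABO genotype from AB × BO: 1/4 AB, 1/4 AO, 1/4 BB, 1/4 BO.
Crossing each possibility with the father AA and summing P(type A): 1/4·1/2 + 1/4·1 + 1/4·0 + 1/4·1/2 = 1/2.
Similarly for Rh via the mother's Rh distribution: P(Rh-) = 1/8.
Independent loci: 1/2 × 1/8 = 1/16.

1/16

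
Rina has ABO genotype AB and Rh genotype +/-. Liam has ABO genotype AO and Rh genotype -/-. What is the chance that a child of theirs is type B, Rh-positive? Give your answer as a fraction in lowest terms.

ABO cross AB × AO → offspring phenotypes: 1/2 A, 1/4 B, 1/4 AB.
Rh cross +/- × -/- → 1/2 Rh+, 1/2 Rh-.
Independent loci: P(type B, Rh-positive) = 1/4 × 1/2 = 1/8.

1/8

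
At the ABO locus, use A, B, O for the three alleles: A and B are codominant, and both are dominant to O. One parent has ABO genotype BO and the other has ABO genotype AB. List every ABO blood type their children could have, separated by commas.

Gametes from BO × AB give offspring ABO genotypes AB, AO, BB, BO, i.e. phenotypes A, B, AB.

A, B, AB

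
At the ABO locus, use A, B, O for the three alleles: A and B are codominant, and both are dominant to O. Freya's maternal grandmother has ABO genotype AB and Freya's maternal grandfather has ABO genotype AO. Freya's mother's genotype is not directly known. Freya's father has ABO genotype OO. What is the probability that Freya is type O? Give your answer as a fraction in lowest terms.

Freya's mother's ABO genotype from AB × AO: 1/4 AA, 1/4 AB, 1/4 AO, 1/4 BO.
Crossing each possibility with the father OO and summing P(type O): 1/4·0 + 1/4·0 + 1/4·1/2 + 1/4·1/2 = 1/4.

1/4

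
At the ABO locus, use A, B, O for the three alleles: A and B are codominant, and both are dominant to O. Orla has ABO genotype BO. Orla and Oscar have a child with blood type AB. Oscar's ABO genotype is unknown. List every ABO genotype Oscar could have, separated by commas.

AA, AB, AO

For each candidate genotype of Oscar, check whether crossing it with BO can produce every observed child phenotype.
  AA → possible child types {A, AB} ✓
  AB → possible child types {A, B, AB} ✓
  AO → possible child types {O, A, B, AB} ✓
  BB → possible child types {B} ✗
  BO → possible child types {O, B} ✗
  OO → possible child types {O, B} ✗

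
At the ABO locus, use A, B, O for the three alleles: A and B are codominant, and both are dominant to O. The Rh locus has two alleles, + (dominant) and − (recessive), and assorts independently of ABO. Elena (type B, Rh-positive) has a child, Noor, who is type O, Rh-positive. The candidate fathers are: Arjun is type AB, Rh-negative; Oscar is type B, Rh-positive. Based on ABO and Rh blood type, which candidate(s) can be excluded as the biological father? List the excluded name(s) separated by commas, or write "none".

A candidate is excluded only if no genotype consistent with his phenotype could produce a type O, Rh-positive child with a type B, Rh-positive mother.
Arjun (type AB, Rh-): no genotype consistent with that phenotype can produce a type-O Rh+ child with a type-B mother.

Arjun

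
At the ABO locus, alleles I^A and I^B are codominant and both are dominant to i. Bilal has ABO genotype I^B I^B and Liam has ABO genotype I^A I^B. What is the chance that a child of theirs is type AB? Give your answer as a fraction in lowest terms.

ABO cross I^B I^B × I^A I^B → offspring phenotypes: 1/2 B, 1/2 AB.
So P(type AB) = 1/2.

1/2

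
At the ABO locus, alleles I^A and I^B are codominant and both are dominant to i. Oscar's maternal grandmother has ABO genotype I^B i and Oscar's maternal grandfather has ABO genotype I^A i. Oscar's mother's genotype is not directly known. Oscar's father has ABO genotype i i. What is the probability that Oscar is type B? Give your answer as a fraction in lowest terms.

1/4

Oscar's mother's ABO genotype from I^B i × I^A i: 1/4 I^A I^B, 1/4 I^A i, 1/4 I^B i, 1/4 i i.
Crossing each possibility with the father i i and summing P(type B): 1/4·1/2 + 1/4·0 + 1/4·1/2 + 1/4·0 = 1/4.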